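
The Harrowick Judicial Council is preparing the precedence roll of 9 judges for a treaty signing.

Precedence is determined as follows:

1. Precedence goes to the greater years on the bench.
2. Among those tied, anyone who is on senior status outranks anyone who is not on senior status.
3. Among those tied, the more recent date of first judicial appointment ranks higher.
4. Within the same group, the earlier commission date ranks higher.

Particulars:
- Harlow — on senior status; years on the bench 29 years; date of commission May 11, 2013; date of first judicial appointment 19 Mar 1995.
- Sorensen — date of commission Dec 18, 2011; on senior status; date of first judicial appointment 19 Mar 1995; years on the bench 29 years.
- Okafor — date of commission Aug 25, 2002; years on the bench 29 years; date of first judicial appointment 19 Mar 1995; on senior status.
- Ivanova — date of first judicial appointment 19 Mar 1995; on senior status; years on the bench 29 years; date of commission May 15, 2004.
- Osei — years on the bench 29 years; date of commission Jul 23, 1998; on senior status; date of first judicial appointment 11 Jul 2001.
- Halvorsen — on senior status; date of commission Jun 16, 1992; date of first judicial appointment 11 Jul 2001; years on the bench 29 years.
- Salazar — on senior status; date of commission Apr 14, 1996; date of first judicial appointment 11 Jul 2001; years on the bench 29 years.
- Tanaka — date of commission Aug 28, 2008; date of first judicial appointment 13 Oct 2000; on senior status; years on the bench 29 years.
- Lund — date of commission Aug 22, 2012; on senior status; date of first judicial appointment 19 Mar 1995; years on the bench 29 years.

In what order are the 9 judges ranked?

By years on the bench (higher first): Halvorsen, Salazar, Osei, Tanaka, Okafor, Ivanova, Sorensen, Lund and Harlow (each 29 years).
Halvorsen, Salazar, Osei, Tanaka, Okafor, Ivanova, Sorensen, Lund and Harlow are each on senior status, so the next rule applies.
Among Halvorsen, Salazar, Osei, Tanaka, Okafor, Ivanova, Sorensen, Lund and Harlow, by date of first judicial appointment (later first): Halvorsen, Salazar and Osei (11 Jul 2001) before Tanaka (13 Oct 2000) before Okafor, Ivanova, Sorensen, Lund and Harlow (19 Mar 1995).
Among Halvorsen, Salazar and Osei, by date of commission (earlier first): Halvorsen (Jun 16, 1992) before Salazar (Apr 14, 1996) before Osei (Jul 23, 1998).
Among Okafor, Ivanova, Sorensen, Lund and Harlow, by date of commission (earlier first): Okafor (Aug 25, 2002) before Ivanova (May 15, 2004) before Sorensen (Dec 18, 2011) before Lund (Aug 22, 2012) before Harlow (May 11, 2013).
Full order: Halvorsen, Salazar, Osei, Tanaka, Okafor, Ivanova, Sorensen, Lund, Harlow.

Halvorsen, Salazar, Osei, Tanaka, Okafor, Ivanova, Sorensen, Lund, Harlow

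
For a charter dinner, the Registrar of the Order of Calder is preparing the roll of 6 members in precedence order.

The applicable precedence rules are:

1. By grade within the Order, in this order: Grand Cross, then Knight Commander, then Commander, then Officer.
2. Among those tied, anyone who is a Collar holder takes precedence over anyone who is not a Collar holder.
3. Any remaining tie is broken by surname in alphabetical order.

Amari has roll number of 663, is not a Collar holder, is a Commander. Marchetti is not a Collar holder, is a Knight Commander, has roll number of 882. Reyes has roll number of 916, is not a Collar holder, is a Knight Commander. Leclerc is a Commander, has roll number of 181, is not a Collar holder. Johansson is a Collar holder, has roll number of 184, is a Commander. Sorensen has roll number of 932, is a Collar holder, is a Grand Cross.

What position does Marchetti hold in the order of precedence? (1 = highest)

2

By grade within the Order: Sorensen (Grand Cross); then Marchetti and Reyes (Knight Commander); then Johansson, Amari and Leclerc (Commander).
Marchetti and Reyes are each not a Collar holder, so the next rule applies.
Among Marchetti and Reyes, alphabetically by surname: Marchetti before Reyes.
Among Johansson, Amari and Leclerc, a Collar holder before not a Collar holder: Johansson (a Collar holder) before Amari and Leclerc (not a Collar holder).
Among Amari and Leclerc, alphabetically by surname: Amari before Leclerc.
Order: Sorensen, Marchetti, Reyes, Johansson, Amari, Leclerc. So position 2.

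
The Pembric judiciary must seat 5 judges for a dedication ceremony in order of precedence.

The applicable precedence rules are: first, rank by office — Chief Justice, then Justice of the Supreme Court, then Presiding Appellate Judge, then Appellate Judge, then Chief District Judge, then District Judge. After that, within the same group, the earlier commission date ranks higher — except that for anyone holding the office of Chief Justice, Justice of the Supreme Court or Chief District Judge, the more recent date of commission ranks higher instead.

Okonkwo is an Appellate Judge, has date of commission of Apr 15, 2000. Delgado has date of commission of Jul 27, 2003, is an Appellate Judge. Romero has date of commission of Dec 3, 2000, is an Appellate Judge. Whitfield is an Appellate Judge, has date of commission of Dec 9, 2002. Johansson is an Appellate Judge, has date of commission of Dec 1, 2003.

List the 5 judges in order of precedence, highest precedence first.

Okonkwo, Romero, Whitfield, Delgado, Johansson

By office: Okonkwo, Romero, Whitfield, Delgado and Johansson (Appellate Judge).
Among Okonkwo, Romero, Whitfield, Delgado and Johansson, by date of commission (earlier first): Okonkwo (Apr 15, 2000) before Romero (Dec 3, 2000) before Whitfield (Dec 9, 2002) before Delgado (Jul 27, 2003) before Johansson (Dec 1, 2003).
Full order: Okonkwo, Romero, Whitfield, Delgado, Johansson.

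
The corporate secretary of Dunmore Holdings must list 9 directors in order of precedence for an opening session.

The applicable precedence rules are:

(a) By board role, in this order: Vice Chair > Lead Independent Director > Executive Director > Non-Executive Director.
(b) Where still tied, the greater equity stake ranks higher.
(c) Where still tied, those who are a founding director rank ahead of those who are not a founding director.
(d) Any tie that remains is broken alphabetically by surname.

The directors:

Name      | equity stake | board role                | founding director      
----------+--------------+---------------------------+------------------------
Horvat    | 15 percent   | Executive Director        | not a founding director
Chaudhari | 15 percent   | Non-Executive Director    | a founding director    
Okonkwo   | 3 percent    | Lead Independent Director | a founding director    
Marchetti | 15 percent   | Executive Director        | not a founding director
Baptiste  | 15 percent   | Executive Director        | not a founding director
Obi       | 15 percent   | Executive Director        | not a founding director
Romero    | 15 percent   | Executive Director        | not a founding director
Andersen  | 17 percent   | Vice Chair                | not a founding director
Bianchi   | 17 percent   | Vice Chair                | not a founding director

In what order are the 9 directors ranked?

By board role: Andersen and Bianchi (Vice Chair); then Okonkwo (Lead Independent Director); then Baptiste, Horvat, Marchetti, Obi and Romero (Executive Director); then Chaudhari (Non-Executive Director).
Andersen and Bianchi both have equity stake 17 percent, so the next rule applies.
Andersen and Bianchi are each not a founding director, so the next rule applies.
Among Andersen and Bianchi, alphabetically by surname: Andersen before Bianchi.
Baptiste, Horvat, Marchetti, Obi and Romero all have equity stake 15 percent, so the next rule applies.
Baptiste, Horvat, Marchetti, Obi and Romero are each not a founding director, so the next rule applies.
Among Baptiste, Horvat, Marchetti, Obi and Romero, alphabetically by surname: Baptiste before Horvat before Marchetti before Obi before Romero.
Full order: Andersen, Bianchi, Okonkwo, Baptiste, Horvat, Marchetti, Obi, Romero, Chaudhari.

Andersen, Bianchi, Okonkwo, Baptiste, Horvat, Marchetti, Obi, Romero, Chaudhari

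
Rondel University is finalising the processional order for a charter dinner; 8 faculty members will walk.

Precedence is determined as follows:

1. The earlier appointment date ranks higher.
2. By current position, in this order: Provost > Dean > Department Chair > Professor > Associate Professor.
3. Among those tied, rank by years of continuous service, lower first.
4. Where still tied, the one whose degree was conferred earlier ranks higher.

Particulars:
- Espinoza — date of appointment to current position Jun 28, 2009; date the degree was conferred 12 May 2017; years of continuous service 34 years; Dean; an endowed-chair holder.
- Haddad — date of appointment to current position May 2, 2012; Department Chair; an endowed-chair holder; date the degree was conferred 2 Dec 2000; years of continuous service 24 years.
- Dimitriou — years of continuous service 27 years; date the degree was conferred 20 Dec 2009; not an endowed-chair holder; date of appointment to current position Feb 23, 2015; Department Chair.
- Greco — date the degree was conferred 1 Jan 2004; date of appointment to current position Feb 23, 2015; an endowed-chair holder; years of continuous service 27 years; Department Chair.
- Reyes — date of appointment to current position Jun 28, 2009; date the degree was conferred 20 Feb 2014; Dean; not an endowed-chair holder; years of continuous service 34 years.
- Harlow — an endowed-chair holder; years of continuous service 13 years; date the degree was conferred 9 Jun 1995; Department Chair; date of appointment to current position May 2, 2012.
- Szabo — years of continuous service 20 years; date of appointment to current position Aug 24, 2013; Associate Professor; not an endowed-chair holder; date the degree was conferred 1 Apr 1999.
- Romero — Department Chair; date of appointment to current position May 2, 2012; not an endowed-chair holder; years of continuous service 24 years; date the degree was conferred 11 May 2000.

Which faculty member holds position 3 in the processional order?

Harlow

By date of appointment to current position (earlier first): Reyes and Espinoza (both Jun 28, 2009); then Harlow, Romero and Haddad (each May 2, 2012); then Szabo (Aug 24, 2013); then Greco and Dimitriou (both Feb 23, 2015).
Reyes and Espinoza are each Dean, so the next rule applies.
Reyes and Espinoza both have years of continuous service 34 years, so the next rule applies.
Among Reyes and Espinoza, by date the degree was conferred (earlier first): Reyes (20 Feb 2014) before Espinoza (12 May 2017).
Harlow, Romero and Haddad are each Department Chair, so the next rule applies.
Among Harlow, Romero and Haddad, by years of continuous service (lower first): Harlow (13 years) before Romero and Haddad (24 years).
Among Romero and Haddad, by date the degree was conferred (earlier first): Romero (11 May 2000) before Haddad (2 Dec 2000).
Greco and Dimitriou are each Department Chair, so the next rule applies.
Greco and Dimitriou both have years of continuous service 27 years, so the next rule applies.
Among Greco and Dimitriou, by date the degree was conferred (earlier first): Greco (1 Jan 2004) before Dimitriou (20 Dec 2009).
Order: Reyes, Espinoza, Harlow, Romero, Haddad, Szabo, Greco, Dimitriou.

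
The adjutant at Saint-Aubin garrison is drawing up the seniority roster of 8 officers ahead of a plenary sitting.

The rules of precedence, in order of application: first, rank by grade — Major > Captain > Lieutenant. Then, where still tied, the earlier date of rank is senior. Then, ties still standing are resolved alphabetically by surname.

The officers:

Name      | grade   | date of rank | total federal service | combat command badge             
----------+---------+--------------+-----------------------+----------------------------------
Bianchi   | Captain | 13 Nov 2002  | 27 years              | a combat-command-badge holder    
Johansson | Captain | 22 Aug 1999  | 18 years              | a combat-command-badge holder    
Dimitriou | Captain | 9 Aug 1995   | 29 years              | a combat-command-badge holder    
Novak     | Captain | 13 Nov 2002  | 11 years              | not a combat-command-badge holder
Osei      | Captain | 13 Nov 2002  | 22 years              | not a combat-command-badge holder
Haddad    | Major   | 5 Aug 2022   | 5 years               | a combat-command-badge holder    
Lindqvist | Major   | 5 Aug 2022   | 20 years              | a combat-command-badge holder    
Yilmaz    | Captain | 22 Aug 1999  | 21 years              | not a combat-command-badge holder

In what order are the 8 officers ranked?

By grade: Haddad and Lindqvist (Major); then Dimitriou, Johansson, Yilmaz, Bianchi, Novak and Osei (Captain).
Haddad and Lindqvist both have date of rank 5 Aug 2022, so the next rule applies.
Among Haddad and Lindqvist, alphabetically by surname: Haddad before Lindqvist.
Among Dimitriou, Johansson, Yilmaz, Bianchi, Novak and Osei, by date of rank (earlier first): Dimitriou (9 Aug 1995) before Johansson and Yilmaz (22 Aug 1999) before Bianchi, Novak and Osei (13 Nov 2002).
Among Johansson and Yilmaz, alphabetically by surname: Johansson before Yilmaz.
Among Bianchi, Novak and Osei, alphabetically by surname: Bianchi before Novak before Osei.
Full order: Haddad, Lindqvist, Dimitriou, Johansson, Yilmaz, Bianchi, Novak, Osei.

Haddad, Lindqvist, Dimitriou, Johansson, Yilmaz, Bianchi, Novak, Osei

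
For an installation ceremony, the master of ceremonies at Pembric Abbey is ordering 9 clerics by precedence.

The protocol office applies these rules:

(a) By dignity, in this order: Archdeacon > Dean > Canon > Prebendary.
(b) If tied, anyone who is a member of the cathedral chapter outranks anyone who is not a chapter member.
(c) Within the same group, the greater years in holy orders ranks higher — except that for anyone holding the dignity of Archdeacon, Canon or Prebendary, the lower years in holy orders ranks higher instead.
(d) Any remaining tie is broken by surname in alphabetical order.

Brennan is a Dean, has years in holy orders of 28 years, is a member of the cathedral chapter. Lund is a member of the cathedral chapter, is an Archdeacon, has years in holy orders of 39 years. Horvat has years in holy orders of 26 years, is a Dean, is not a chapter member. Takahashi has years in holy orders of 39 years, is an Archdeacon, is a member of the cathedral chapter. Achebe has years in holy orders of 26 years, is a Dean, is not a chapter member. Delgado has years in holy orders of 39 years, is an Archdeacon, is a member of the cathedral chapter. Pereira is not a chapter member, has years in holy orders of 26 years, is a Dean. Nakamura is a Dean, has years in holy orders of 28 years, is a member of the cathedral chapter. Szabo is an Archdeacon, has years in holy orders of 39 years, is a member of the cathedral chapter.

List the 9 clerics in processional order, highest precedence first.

Delgado, Lund, Szabo, Takahashi, Brennan, Nakamura, Achebe, Horvat, Pereira

By dignity: Delgado, Lund, Szabo and Takahashi (Archdeacon); then Brennan, Nakamura, Achebe, Horvat and Pereira (Dean).
Delgado, Lund, Szabo and Takahashi are each a member of the cathedral chapter, so the next rule applies.
Delgado, Lund, Szabo and Takahashi all have years in holy orders 39 years, so the next rule applies.
Among Delgado, Lund, Szabo and Takahashi, alphabetically by surname: Delgado before Lund before Szabo before Takahashi.
Among Brennan, Nakamura, Achebe, Horvat and Pereira, a member of the cathedral chapter before not a chapter member: Brennan and Nakamura (a member of the cathedral chapter) before Achebe, Horvat and Pereira (not a chapter member).
Brennan and Nakamura both have years in holy orders 28 years, so the next rule applies.
Among Brennan and Nakamura, alphabetically by surname: Brennan before Nakamura.
Achebe, Horvat and Pereira all have years in holy orders 26 years, so the next rule applies.
Among Achebe, Horvat and Pereira, alphabetically by surname: Achebe before Horvat before Pereira.
Full order: Delgado, Lund, Szabo, Takahashi, Brennan, Nakamura, Achebe, Horvat, Pereira.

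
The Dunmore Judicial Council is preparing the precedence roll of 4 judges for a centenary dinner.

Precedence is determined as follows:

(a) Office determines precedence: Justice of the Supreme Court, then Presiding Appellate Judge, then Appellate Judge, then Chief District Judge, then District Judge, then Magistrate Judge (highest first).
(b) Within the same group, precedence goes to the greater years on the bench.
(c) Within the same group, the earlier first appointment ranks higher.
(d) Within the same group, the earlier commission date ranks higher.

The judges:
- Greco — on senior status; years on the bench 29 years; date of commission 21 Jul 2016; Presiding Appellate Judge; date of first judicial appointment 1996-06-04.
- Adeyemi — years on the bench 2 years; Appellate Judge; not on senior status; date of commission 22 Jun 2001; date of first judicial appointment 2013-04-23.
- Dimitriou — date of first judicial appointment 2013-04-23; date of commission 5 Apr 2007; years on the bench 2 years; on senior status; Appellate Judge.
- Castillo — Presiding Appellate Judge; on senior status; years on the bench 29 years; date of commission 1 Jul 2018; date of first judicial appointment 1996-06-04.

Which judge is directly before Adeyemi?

By office: Greco and Castillo (Presiding Appellate Judge); then Adeyemi and Dimitriou (Appellate Judge).
Greco and Castillo both have years on the bench 29 years, so the next rule applies.
Greco and Castillo both have date of first judicial appointment 1996-06-04, so the next rule applies.
Among Greco and Castillo, by date of commission (earlier first): Greco (21 Jul 2016) before Castillo (1 Jul 2018).
Adeyemi and Dimitriou both have years on the bench 2 years, so the next rule applies.
Adeyemi and Dimitriou both have date of first judicial appointment 2013-04-23, so the next rule applies.
Among Adeyemi and Dimitriou, by date of commission (earlier first): Adeyemi (22 Jun 2001) before Dimitriou (5 Apr 2007).
Order: Greco, Castillo, Adeyemi, Dimitriou.

Castillo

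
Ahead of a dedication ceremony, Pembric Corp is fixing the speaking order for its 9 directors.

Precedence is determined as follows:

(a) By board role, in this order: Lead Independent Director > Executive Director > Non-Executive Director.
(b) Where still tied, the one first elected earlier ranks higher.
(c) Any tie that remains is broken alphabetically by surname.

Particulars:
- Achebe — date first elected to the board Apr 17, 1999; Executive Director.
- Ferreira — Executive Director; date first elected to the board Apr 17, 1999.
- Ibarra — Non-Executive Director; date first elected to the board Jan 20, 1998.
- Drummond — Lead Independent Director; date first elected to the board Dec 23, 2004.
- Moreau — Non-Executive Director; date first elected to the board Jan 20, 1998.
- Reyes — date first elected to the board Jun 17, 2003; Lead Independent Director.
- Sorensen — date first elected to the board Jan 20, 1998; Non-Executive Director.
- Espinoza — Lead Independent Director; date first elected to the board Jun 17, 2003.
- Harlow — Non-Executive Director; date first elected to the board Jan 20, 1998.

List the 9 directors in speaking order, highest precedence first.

By board role: Espinoza, Reyes and Drummond (Lead Independent Director); then Achebe and Ferreira (Executive Director); then Harlow, Ibarra, Moreau and Sorensen (Non-Executive Director).
Among Espinoza, Reyes and Drummond, by date first elected to the board (earlier first): Espinoza and Reyes (Jun 17, 2003) before Drummond (Dec 23, 2004).
Among Espinoza and Reyes, alphabetically by surname: Espinoza before Reyes.
Achebe and Ferreira both have date first elected to the board Apr 17, 1999, so the next rule applies.
Among Achebe and Ferreira, alphabetically by surname: Achebe before Ferreira.
Harlow, Ibarra, Moreau and Sorensen all have date first elected to the board Jan 20, 1998, so the next rule applies.
Among Harlow, Ibarra, Moreau and Sorensen, alphabetically by surname: Harlow before Ibarra before Moreau before Sorensen.
Full order: Espinoza, Reyes, Drummond, Achebe, Ferreira, Harlow, Ibarra, Moreau, Sorensen.

Espinoza, Reyes, Drummond, Achebe, Ferreira, Harlow, Ibarra, Moreau, Sorensen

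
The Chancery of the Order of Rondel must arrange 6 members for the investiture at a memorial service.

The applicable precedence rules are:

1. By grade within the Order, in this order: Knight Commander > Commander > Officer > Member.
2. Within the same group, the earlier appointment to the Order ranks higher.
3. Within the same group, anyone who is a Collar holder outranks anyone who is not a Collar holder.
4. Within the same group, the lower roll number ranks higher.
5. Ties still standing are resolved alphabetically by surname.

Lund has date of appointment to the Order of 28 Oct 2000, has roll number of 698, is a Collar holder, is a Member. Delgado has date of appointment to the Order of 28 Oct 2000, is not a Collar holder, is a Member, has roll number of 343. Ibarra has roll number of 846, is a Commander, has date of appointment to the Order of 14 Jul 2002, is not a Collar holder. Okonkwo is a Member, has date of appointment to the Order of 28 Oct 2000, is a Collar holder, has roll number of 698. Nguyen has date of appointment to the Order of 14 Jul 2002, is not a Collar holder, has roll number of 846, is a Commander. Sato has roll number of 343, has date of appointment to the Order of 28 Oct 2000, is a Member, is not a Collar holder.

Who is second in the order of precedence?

By grade within the Order: Ibarra and Nguyen (Commander); then Lund, Okonkwo, Delgado and Sato (Member).
Ibarra and Nguyen both have date of appointment to the Order 14 Jul 2002, so the next rule applies.
Ibarra and Nguyen are each not a Collar holder, so the next rule applies.
Ibarra and Nguyen both have roll number 846, so the next rule applies.
Among Ibarra and Nguyen, alphabetically by surname: Ibarra before Nguyen.
Lund, Okonkwo, Delgado and Sato all have date of appointment to the Order 28 Oct 2000, so the next rule applies.
Among Lund, Okonkwo, Delgado and Sato, a Collar holder before not a Collar holder: Lund and Okonkwo (a Collar holder) before Delgado and Sato (not a Collar holder).
Lund and Okonkwo both have roll number 698, so the next rule applies.
Among Lund and Okonkwo, alphabetically by surname: Lund before Okonkwo.
Delgado and Sato both have roll number 343, so the next rule applies.
Among Delgado and Sato, alphabetically by surname: Delgado before Sato.
Order: Ibarra, Nguyen, Lund, Okonkwo, Delgado, Sato.

Nguyen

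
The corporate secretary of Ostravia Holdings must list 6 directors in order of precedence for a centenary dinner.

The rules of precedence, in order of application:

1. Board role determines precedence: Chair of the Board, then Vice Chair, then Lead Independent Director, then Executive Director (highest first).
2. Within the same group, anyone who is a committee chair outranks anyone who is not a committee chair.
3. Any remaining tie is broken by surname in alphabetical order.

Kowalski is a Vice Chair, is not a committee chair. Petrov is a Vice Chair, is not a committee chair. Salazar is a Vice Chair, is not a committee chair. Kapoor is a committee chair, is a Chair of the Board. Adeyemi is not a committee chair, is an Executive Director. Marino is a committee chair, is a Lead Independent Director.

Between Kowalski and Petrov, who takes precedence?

By board role: Kapoor (Chair of the Board); then Kowalski, Petrov and Salazar (Vice Chair); then Marino (Lead Independent Director); then Adeyemi (Executive Director).
Kowalski, Petrov and Salazar are each not a committee chair, so the next rule applies.
Among Kowalski, Petrov and Salazar, alphabetically by surname: Kowalski before Petrov before Salazar.
So Kowalski takes precedence.

Kowalski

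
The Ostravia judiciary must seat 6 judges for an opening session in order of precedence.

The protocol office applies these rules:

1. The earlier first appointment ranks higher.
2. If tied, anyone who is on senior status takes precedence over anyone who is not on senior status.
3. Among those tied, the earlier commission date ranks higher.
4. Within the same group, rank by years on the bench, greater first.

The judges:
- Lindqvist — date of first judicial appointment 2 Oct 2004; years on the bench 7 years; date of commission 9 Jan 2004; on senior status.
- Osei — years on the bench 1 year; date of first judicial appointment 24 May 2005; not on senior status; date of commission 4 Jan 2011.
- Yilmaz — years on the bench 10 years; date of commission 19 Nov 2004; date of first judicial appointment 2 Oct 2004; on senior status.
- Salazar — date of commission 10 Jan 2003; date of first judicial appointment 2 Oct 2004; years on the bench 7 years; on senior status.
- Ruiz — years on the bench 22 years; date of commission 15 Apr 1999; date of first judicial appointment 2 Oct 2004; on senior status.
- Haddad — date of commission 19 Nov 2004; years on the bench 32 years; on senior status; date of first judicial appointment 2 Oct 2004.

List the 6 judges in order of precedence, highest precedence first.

By date of first judicial appointment (earlier first): Ruiz, Salazar, Lindqvist, Haddad and Yilmaz (each 2 Oct 2004); then Osei (24 May 2005).
Ruiz, Salazar, Lindqvist, Haddad and Yilmaz are each on senior status, so the next rule applies.
Among Ruiz, Salazar, Lindqvist, Haddad and Yilmaz, by date of commission (earlier first): Ruiz (15 Apr 1999) before Salazar (10 Jan 2003) before Lindqvist (9 Jan 2004) before Haddad and Yilmaz (19 Nov 2004).
Among Haddad and Yilmaz, by years on the bench (higher first): Haddad (32 years) before Yilmaz (10 years).
Full order: Ruiz, Salazar, Lindqvist, Haddad, Yilmaz, Osei.

Ruiz, Salazar, Lindqvist, Haddad, Yilmaz, Osei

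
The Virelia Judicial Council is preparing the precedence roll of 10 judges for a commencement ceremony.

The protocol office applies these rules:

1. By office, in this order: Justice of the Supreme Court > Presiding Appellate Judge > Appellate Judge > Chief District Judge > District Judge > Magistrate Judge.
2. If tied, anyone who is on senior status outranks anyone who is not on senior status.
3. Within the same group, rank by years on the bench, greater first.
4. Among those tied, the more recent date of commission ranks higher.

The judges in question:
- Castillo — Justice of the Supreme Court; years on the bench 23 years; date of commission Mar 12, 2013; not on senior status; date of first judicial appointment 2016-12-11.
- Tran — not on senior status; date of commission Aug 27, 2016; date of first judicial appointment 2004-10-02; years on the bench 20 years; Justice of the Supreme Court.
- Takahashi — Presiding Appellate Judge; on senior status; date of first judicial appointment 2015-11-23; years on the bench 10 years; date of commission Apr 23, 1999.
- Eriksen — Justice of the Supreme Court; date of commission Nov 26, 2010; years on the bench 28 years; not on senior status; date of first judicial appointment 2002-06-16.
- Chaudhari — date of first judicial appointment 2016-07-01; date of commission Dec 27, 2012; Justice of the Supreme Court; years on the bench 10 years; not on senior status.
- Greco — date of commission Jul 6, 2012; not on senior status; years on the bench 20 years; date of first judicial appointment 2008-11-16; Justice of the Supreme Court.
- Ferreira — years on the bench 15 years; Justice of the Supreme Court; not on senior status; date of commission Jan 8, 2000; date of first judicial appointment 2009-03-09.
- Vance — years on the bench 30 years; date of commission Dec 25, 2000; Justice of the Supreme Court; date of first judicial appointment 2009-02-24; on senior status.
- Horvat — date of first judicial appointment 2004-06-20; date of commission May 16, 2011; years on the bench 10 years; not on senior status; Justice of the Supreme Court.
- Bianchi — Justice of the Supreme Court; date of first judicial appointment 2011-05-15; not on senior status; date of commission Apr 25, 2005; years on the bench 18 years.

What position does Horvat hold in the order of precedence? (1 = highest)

9

By office: Vance, Eriksen, Castillo, Tran, Greco, Bianchi, Ferreira, Chaudhari and Horvat (Justice of the Supreme Court); then Takahashi (Presiding Appellate Judge).
Among Vance, Eriksen, Castillo, Tran, Greco, Bianchi, Ferreira, Chaudhari and Horvat, on senior status before not on senior status: Vance (on senior status) before Eriksen, Castillo, Tran, Greco, Bianchi, Ferreira, Chaudhari and Horvat (not on senior status).
Among Eriksen, Castillo, Tran, Greco, Bianchi, Ferreira, Chaudhari and Horvat, by years on the bench (higher first): Eriksen (28 years) before Castillo (23 years) before Tran and Greco (20 years) before Bianchi (18 years) before Ferreira (15 years) before Chaudhari and Horvat (10 years).
Among Tran and Greco, by date of commission (later first): Tran (Aug 27, 2016) before Greco (Jul 6, 2012).
Among Chaudhari and Horvat, by date of commission (later first): Chaudhari (Dec 27, 2012) before Horvat (May 16, 2011).
Order: Vance, Eriksen, Castillo, Tran, Greco, Bianchi, Ferreira, Chaudhari, Horvat, Takahashi. So position 9.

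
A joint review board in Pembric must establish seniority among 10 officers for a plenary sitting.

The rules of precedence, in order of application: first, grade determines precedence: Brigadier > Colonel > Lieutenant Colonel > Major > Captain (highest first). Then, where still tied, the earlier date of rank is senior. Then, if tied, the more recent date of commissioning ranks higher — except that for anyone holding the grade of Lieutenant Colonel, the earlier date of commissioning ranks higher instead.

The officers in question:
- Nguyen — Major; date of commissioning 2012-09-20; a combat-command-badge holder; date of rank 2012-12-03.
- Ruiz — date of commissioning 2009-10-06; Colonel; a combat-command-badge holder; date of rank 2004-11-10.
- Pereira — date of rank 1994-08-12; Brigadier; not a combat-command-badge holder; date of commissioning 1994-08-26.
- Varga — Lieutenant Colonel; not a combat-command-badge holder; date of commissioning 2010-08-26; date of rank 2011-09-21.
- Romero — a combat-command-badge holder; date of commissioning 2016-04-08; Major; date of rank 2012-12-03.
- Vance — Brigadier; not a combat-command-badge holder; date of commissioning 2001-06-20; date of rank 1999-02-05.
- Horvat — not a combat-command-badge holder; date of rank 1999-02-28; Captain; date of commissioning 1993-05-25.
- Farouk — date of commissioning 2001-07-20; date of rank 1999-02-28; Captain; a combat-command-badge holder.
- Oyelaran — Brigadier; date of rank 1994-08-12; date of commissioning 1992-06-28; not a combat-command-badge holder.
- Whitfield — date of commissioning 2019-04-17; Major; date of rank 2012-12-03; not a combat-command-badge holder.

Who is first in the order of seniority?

Pereira

By grade: Pereira, Oyelaran and Vance (Brigadier); then Ruiz (Colonel); then Varga (Lieutenant Colonel); then Whitfield, Romero and Nguyen (Major); then Farouk and Horvat (Captain).
Among Pereira, Oyelaran and Vance, by date of rank (earlier first): Pereira and Oyelaran (1994-08-12) before Vance (1999-02-05).
Among Pereira and Oyelaran, by date of commissioning (later first): Pereira (1994-08-26) before Oyelaran (1992-06-28).
Whitfield, Romero and Nguyen all have date of rank 2012-12-03, so the next rule applies.
Among Whitfield, Romero and Nguyen, by date of commissioning (later first): Whitfield (2019-04-17) before Romero (2016-04-08) before Nguyen (2012-09-20).
Farouk and Horvat both have date of rank 1999-02-28, so the next rule applies.
Among Farouk and Horvat, by date of commissioning (later first): Farouk (2001-07-20) before Horvat (1993-05-25).
Order: Pereira, Oyelaran, Vance, Ruiz, Varga, Whitfield, Romero, Nguyen, Farouk, Horvat.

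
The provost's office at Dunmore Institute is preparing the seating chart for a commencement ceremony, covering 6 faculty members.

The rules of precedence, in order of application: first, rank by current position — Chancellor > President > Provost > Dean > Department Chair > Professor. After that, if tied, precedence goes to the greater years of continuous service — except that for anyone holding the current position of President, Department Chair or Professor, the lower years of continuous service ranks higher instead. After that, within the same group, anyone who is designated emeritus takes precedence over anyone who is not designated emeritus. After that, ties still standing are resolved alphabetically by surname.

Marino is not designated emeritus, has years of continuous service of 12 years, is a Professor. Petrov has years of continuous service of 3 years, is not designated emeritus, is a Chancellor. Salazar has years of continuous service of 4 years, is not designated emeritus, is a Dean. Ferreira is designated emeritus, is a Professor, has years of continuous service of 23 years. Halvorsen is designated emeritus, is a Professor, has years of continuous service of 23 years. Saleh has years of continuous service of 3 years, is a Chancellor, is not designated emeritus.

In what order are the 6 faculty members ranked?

By current position: Petrov and Saleh (Chancellor); then Salazar (Dean); then Marino, Ferreira and Halvorsen (Professor).
Petrov and Saleh both have years of continuous service 3 years, so the next rule applies.
Petrov and Saleh are each not designated emeritus, so the next rule applies.
Among Petrov and Saleh, alphabetically by surname: Petrov before Saleh.
Among Marino, Ferreira and Halvorsen, by years of continuous service (lower first) (reversed rule for this group): Marino (12 years) before Ferreira and Halvorsen (23 years).
Ferreira and Halvorsen are each designated emeritus, so the next rule applies.
Among Ferreira and Halvorsen, alphabetically by surname: Ferreira before Halvorsen.
Full order: Petrov, Saleh, Salazar, Marino, Ferreira, Halvorsen.

Petrov, Saleh, Salazar, Marino, Ferreira, Halvorsen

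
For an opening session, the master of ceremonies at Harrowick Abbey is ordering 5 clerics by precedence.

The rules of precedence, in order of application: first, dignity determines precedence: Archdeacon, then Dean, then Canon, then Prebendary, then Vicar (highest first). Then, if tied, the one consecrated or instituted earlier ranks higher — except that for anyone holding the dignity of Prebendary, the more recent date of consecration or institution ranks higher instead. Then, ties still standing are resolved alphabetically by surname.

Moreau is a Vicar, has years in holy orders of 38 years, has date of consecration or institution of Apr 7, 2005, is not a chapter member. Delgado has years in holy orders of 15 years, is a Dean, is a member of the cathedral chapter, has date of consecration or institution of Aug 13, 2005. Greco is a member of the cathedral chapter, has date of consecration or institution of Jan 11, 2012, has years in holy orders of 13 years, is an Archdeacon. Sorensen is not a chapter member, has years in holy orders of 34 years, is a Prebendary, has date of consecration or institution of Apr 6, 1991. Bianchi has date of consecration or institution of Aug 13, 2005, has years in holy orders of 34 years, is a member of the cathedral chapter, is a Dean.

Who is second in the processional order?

By dignity: Greco (Archdeacon); then Bianchi and Delgado (Dean); then Sorensen (Prebendary); then Moreau (Vicar).
Bianchi and Delgado both have date of consecration or institution Aug 13, 2005, so the next rule applies.
Among Bianchi and Delgado, alphabetically by surname: Bianchi before Delgado.
Order: Greco, Bianchi, Delgado, Sorensen, Moreau.

Bianchi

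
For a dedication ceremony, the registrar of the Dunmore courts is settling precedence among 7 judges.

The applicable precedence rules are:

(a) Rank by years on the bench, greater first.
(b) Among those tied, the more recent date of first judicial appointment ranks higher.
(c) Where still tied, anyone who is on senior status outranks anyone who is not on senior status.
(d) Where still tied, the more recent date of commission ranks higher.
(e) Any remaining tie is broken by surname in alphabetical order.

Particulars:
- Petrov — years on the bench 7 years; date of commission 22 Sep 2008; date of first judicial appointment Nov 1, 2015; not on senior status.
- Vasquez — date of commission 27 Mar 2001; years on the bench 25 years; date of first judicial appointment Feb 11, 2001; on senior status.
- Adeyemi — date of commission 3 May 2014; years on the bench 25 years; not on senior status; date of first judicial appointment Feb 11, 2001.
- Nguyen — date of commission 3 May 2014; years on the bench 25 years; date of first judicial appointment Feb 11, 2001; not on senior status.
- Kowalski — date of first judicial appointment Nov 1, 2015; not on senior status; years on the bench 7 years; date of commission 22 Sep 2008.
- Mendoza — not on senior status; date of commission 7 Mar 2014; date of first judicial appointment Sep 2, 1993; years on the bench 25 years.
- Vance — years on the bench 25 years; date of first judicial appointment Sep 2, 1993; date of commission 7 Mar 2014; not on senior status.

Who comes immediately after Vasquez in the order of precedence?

Adeyemi

By years on the bench (higher first): Vasquez, Adeyemi, Nguyen, Mendoza and Vance (each 25 years); then Kowalski and Petrov (both 7 years).
Among Vasquez, Adeyemi, Nguyen, Mendoza and Vance, by date of first judicial appointment (later first): Vasquez, Adeyemi and Nguyen (Feb 11, 2001) before Mendoza and Vance (Sep 2, 1993).
Among Vasquez, Adeyemi and Nguyen, on senior status before not on senior status: Vasquez (on senior status) before Adeyemi and Nguyen (not on senior status).
Adeyemi and Nguyen both have date of commission 3 May 2014, so the next rule applies.
Among Adeyemi and Nguyen, alphabetically by surname: Adeyemi before Nguyen.
Mendoza and Vance are each not on senior status, so the next rule applies.
Mendoza and Vance both have date of commission 7 Mar 2014, so the next rule applies.
Among Mendoza and Vance, alphabetically by surname: Mendoza before Vance.
Kowalski and Petrov both have date of first judicial appointment Nov 1, 2015, so the next rule applies.
Kowalski and Petrov are each not on senior status, so the next rule applies.
Kowalski and Petrov both have date of commission 22 Sep 2008, so the next rule applies.
Among Kowalski and Petrov, alphabetically by surname: Kowalski before Petrov.
Order: Vasquez, Adeyemi, Nguyen, Mendoza, Vance, Kowalski, Petrov.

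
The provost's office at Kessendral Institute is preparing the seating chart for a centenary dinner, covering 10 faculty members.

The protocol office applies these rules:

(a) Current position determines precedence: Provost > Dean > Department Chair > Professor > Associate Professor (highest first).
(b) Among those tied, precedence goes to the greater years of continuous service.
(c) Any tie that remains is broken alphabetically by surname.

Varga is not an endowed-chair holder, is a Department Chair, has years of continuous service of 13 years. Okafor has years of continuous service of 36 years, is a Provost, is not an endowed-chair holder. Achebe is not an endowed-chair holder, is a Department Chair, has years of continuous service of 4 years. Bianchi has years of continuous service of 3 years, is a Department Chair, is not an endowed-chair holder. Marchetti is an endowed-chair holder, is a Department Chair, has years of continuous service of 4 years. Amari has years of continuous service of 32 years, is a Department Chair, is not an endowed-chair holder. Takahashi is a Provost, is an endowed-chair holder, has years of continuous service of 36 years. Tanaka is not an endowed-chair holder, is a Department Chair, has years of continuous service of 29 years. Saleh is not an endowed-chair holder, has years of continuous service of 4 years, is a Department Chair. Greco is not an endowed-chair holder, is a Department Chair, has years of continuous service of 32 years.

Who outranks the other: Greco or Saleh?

Greco

By current position: Okafor and Takahashi (Provost); then Amari, Greco, Tanaka, Varga, Achebe, Marchetti, Saleh and Bianchi (Department Chair).
Okafor and Takahashi both have years of continuous service 36 years, so the next rule applies.
Among Okafor and Takahashi, alphabetically by surname: Okafor before Takahashi.
Among Amari, Greco, Tanaka, Varga, Achebe, Marchetti, Saleh and Bianchi, by years of continuous service (higher first): Amari and Greco (32 years) before Tanaka (29 years) before Varga (13 years) before Achebe, Marchetti and Saleh (4 years) before Bianchi (3 years).
Among Amari and Greco, alphabetically by surname: Amari before Greco.
Among Achebe, Marchetti and Saleh, alphabetically by surname: Achebe before Marchetti before Saleh.
So Greco takes precedence.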